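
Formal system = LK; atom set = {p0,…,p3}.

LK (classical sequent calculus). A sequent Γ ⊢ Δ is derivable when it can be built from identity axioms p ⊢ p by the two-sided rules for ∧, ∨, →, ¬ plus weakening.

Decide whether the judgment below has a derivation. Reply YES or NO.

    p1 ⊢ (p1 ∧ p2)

Enumerate valuations to refute Γ ⊢ Δ:
  v=0000: Γ:[p1=F] Δ:[(p1 ∧ p2)=F] refutes=False
  v=0001: Γ:[p1=F] Δ:[(p1 ∧ p2)=F] refutes=False
  v=0010: Γ:[p1=F] Δ:[(p1 ∧ p2)=F] refutes=False
  v=0011: Γ:[p1=F] Δ:[(p1 ∧ p2)=F] refutes=False
  v=0100: Γ:[p1=T] Δ:[(p1 ∧ p2)=F] refutes=True  ← countermodel

Result: NO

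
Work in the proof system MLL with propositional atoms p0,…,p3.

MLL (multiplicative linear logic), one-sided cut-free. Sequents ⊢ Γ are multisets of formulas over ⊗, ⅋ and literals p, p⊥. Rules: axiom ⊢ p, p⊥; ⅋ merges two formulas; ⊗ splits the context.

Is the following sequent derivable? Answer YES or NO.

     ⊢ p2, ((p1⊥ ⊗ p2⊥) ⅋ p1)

Derivation trace:
[⅋]  ⊢ p2, ((p1⊥ ⊗ p2⊥) ⅋ p1)
  [⊗]  ⊢ p1, p2, (p1⊥ ⊗ p2⊥)
    [Ax]  ⊢ p1, p1⊥
    [Ax]  ⊢ p2, p2⊥

Result: YES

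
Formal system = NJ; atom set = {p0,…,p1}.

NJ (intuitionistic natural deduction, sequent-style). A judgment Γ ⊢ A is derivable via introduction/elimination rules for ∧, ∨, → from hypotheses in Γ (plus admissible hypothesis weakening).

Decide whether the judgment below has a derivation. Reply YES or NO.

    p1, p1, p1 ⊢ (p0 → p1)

Derivation (root first):
[→I] p1, p1, p1 ⊢ (p0 → p1)
  [Wk] p1, p1, p1, p0 ⊢ p1
    [Wk] p1, p1, p1 ⊢ p1
      [Wk] p1, p1 ⊢ p1
        [Ax] p1 ⊢ p1

Result: YES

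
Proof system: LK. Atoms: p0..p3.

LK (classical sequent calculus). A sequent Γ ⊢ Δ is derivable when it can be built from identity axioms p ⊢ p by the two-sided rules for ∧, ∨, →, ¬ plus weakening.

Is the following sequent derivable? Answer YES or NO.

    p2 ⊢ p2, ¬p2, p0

Derivation trace:
[WL] p2 ⊢ p2, ¬p2, p0
  [WR]  ⊢ p2, ¬p2, p0
    [¬R]  ⊢ p2, ¬p2
      [Ax] p2 ⊢ p2

Result: YES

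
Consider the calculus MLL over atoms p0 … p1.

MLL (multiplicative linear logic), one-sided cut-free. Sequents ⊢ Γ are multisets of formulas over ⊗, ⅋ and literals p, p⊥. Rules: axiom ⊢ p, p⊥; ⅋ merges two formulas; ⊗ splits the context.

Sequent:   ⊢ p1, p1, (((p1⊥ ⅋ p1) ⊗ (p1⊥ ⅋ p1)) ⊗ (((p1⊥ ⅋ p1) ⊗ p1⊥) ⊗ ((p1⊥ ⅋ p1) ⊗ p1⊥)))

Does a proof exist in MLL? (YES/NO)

Proof tree:
[⊗]  ⊢ p1, p1, (((p1⊥ ⅋ p1) ⊗ (p1⊥ ⅋ p1)) ⊗ (((p1⊥ ⅋ p1) ⊗ p1⊥) ⊗ ((p1⊥ ⅋ p1) ⊗ p1⊥)))
  [⊗]  ⊢ ((p1⊥ ⅋ p1) ⊗ (p1⊥ ⅋ p1))
    [⅋]  ⊢ (p1⊥ ⅋ p1)
      [Ax]  ⊢ p1, p1⊥
    [⅋]  ⊢ (p1⊥ ⅋ p1)
      [Ax]  ⊢ p1, p1⊥
  [⊗]  ⊢ p1, p1, (((p1⊥ ⅋ p1) ⊗ p1⊥) ⊗ ((p1⊥ ⅋ p1) ⊗ p1⊥))
    [⊗]  ⊢ p1, ((p1⊥ ⅋ p1) ⊗ p1⊥)
      [⅋]  ⊢ (p1⊥ ⅋ p1)
        [Ax]  ⊢ p1, p1⊥
      [Ax]  ⊢ p1, p1⊥
    [⊗]  ⊢ p1, ((p1⊥ ⅋ p1) ⊗ p1⊥)
      [⅋]  ⊢ (p1⊥ ⅋ p1)
        [Ax]  ⊢ p1, p1⊥
      [Ax]  ⊢ p1, p1⊥

Result: YES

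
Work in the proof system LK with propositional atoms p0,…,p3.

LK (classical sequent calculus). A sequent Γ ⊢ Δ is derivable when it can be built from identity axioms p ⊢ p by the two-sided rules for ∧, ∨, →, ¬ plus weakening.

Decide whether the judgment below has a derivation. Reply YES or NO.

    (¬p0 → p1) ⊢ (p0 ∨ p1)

Derivation trace:
[∨R] (¬p0 → p1) ⊢ (p0 ∨ p1)
  [→L] (¬p0 → p1) ⊢ p1, p0
    [¬R]  ⊢ p0, ¬p0
      [Ax] p0 ⊢ p0
    [Ax] p1 ⊢ p1

Result: YES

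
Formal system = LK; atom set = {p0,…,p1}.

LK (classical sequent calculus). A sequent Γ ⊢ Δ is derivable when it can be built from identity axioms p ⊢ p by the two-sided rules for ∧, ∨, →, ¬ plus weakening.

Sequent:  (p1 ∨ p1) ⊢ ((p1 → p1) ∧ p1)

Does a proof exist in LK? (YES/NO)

Derivation trace:
[∨L] (p1 ∨ p1) ⊢ ((p1 → p1) ∧ p1)
  [∧R] p1 ⊢ ((p1 → p1) ∧ p1)
    [→R]  ⊢ (p1 → p1)
      [Ax] p1 ⊢ p1
    [Ax] p1 ⊢ p1
  [∧R] p1 ⊢ ((p1 → p1) ∧ p1)
    [→R]  ⊢ (p1 → p1)
      [Ax] p1 ⊢ p1
    [Ax] p1 ⊢ p1

Result: YES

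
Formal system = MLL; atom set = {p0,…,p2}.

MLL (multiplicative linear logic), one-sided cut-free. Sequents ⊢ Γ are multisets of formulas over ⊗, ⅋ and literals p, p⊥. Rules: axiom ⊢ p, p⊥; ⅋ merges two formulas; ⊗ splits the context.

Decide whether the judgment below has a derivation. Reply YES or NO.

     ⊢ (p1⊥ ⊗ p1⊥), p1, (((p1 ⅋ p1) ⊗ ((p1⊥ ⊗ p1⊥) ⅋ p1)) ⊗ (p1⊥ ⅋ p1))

Derivation (root first):
[⊗]  ⊢ (p1⊥ ⊗ p1⊥), p1, (((p1 ⅋ p1) ⊗ ((p1⊥ ⊗ p1⊥) ⅋ p1)) ⊗ (p1⊥ ⅋ p1))
  [⊗]  ⊢ (p1⊥ ⊗ p1⊥), p1, ((p1 ⅋ p1) ⊗ ((p1⊥ ⊗ p1⊥) ⅋ p1))
    [⅋]  ⊢ (p1⊥ ⊗ p1⊥), (p1 ⅋ p1)
      [⊗]  ⊢ p1, p1, (p1⊥ ⊗ p1⊥)
        [Ax]  ⊢ p1, p1⊥
        [Ax]  ⊢ p1, p1⊥
    [⅋]  ⊢ p1, ((p1⊥ ⊗ p1⊥) ⅋ p1)
      [⊗]  ⊢ p1, p1, (p1⊥ ⊗ p1⊥)
        [Ax]  ⊢ p1, p1⊥
        [Ax]  ⊢ p1, p1⊥
  [⅋]  ⊢ (p1⊥ ⅋ p1)
    [Ax]  ⊢ p1, p1⊥

Result: YES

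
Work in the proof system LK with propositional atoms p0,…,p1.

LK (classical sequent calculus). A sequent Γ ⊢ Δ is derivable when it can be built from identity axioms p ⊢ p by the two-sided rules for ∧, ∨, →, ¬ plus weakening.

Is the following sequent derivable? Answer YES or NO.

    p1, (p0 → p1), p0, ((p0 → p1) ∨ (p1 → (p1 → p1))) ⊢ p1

Derivation (root first):
[∨L] p1, (p0 → p1), p0, ((p0 → p1) ∨ (p1 → (p1 → p1))) ⊢ p1
  [→L] p0, (p0 → p1) ⊢ p1
    [Ax] p0 ⊢ p0
    [Ax] p1 ⊢ p1
  [→L] p1, (p0 → p1), p0, (p1 → (p1 → p1)) ⊢ p1
    [→L] p0, (p0 → p1) ⊢ p1
      [Ax] p0 ⊢ p0
      [Ax] p1 ⊢ p1
    [→L] p1, (p1 → p1) ⊢ p1
      [Ax] p1 ⊢ p1
      [Ax] p1 ⊢ p1

Result: YES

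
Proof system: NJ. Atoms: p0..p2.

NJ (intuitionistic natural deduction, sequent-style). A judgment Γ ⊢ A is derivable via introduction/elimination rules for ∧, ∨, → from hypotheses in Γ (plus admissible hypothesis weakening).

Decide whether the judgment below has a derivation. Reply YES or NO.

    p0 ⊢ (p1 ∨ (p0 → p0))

Proof tree:
[∨I₂] p0 ⊢ (p1 ∨ (p0 → p0))
  [Wk] p0 ⊢ (p0 → p0)
    [→I]  ⊢ (p0 → p0)
      [Ax] p0 ⊢ p0

Result: YES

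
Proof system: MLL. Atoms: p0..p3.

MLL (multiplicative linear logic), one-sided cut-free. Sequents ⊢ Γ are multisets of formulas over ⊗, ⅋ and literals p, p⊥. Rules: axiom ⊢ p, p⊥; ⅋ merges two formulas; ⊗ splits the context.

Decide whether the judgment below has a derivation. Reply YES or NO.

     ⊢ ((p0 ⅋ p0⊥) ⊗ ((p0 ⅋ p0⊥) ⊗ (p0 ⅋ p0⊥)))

Proof tree:
[⊗]  ⊢ ((p0 ⅋ p0⊥) ⊗ ((p0 ⅋ p0⊥) ⊗ (p0 ⅋ p0⊥)))
  [⅋]  ⊢ (p0 ⅋ p0⊥)
    [Ax]  ⊢ p0, p0⊥
  [⊗]  ⊢ ((p0 ⅋ p0⊥) ⊗ (p0 ⅋ p0⊥))
    [⅋]  ⊢ (p0 ⅋ p0⊥)
      [Ax]  ⊢ p0, p0⊥
    [⅋]  ⊢ (p0 ⅋ p0⊥)
      [Ax]  ⊢ p0, p0⊥

Result: YES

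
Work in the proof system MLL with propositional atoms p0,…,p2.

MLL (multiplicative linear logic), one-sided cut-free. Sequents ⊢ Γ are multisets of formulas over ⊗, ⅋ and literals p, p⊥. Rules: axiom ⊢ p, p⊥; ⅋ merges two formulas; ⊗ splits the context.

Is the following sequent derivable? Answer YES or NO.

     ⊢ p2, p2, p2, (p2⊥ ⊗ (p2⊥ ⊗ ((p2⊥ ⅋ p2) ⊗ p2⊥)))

Proof tree:
[⊗]  ⊢ p2, p2, p2, (p2⊥ ⊗ (p2⊥ ⊗ ((p2⊥ ⅋ p2) ⊗ p2⊥)))
  [Ax]  ⊢ p2, p2⊥
  [⊗]  ⊢ p2, p2, (p2⊥ ⊗ ((p2⊥ ⅋ p2) ⊗ p2⊥))
    [Ax]  ⊢ p2, p2⊥
    [⊗]  ⊢ p2, ((p2⊥ ⅋ p2) ⊗ p2⊥)
      [⅋]  ⊢ (p2⊥ ⅋ p2)
        [Ax]  ⊢ p2, p2⊥
      [Ax]  ⊢ p2, p2⊥

Result: YES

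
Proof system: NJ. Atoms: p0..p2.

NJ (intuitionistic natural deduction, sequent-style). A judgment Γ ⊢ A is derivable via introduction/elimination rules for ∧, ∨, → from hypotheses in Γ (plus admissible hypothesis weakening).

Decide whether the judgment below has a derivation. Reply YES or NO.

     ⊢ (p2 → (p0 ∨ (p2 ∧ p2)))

Proof tree:
[→I]  ⊢ (p2 → (p0 ∨ (p2 ∧ p2)))
  [∨I₂] p2 ⊢ (p0 ∨ (p2 ∧ p2))
    [∧I] p2 ⊢ (p2 ∧ p2)
      [Ax] p2 ⊢ p2
      [Ax] p2 ⊢ p2

Result: YES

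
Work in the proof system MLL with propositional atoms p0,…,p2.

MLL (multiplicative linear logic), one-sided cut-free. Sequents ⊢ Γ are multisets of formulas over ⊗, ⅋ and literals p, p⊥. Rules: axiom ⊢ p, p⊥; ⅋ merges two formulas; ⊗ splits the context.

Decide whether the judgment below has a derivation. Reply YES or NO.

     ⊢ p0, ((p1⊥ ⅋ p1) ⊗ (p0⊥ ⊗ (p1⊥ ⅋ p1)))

Derivation trace:
[⊗]  ⊢ p0, ((p1⊥ ⅋ p1) ⊗ (p0⊥ ⊗ (p1⊥ ⅋ p1)))
  [⅋]  ⊢ (p1⊥ ⅋ p1)
    [Ax]  ⊢ p1, p1⊥
  [⊗]  ⊢ p0, (p0⊥ ⊗ (p1⊥ ⅋ p1))
    [Ax]  ⊢ p0, p0⊥
    [⅋]  ⊢ (p1⊥ ⅋ p1)
      [Ax]  ⊢ p1, p1⊥

Result: YES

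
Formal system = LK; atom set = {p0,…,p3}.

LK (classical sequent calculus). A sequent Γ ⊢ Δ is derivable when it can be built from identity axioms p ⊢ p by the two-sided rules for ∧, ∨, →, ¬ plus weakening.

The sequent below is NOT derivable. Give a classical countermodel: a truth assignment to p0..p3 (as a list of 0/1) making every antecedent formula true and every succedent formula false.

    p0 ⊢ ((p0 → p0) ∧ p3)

Enumerate valuations to refute Γ ⊢ Δ:
  v=0000: Γ:[p0=F] Δ:[((p0 → p0) ∧ p3)=F] refutes=False
  v=0001: Γ:[p0=F] Δ:[((p0 → p0) ∧ p3)=T] refutes=False
  v=0010: Γ:[p0=F] Δ:[((p0 → p0) ∧ p3)=F] refutes=False
  v=0011: Γ:[p0=F] Δ:[((p0 → p0) ∧ p3)=T] refutes=False
  v=0100: Γ:[p0=F] Δ:[((p0 → p0) ∧ p3)=F] refutes=False
  v=0101: Γ:[p0=F] Δ:[((p0 → p0) ∧ p3)=T] refutes=False
  v=0110: Γ:[p0=F] Δ:[((p0 → p0) ∧ p3)=F] refutes=False
  v=0111: Γ:[p0=F] Δ:[((p0 → p0) ∧ p3)=T] refutes=False
  v=1000: Γ:[p0=T] Δ:[((p0 → p0) ∧ p3)=F] refutes=True  ← countermodel

Result: [1, 0, 0, 0]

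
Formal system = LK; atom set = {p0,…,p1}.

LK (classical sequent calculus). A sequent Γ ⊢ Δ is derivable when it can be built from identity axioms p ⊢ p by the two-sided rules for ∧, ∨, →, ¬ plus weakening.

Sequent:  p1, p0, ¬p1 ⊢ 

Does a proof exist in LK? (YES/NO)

Derivation trace:
[¬L] p1, p0, ¬p1 ⊢ 
  [WL] p1, p0 ⊢ p1
    [Ax] p1 ⊢ p1

Result: YES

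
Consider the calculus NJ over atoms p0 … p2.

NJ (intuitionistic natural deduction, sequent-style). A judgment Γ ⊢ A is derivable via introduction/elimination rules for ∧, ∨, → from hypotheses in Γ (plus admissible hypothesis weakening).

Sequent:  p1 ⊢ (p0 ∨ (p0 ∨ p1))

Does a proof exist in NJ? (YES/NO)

Proof tree:
[∨I₂] p1 ⊢ (p0 ∨ (p0 ∨ p1))
  [∨I₂] p1 ⊢ (p0 ∨ p1)
    [Ax] p1 ⊢ p1

Result: YES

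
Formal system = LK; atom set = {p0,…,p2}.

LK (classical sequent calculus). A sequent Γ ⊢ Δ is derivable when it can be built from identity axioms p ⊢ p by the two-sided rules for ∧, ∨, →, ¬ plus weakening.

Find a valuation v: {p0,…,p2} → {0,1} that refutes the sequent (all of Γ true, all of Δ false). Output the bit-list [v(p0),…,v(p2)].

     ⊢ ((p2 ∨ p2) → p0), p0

Truth-table refutation:
  v=000: Γ:[] Δ:[((p2 ∨ p2) → p0)=T, p0=F] refutes=False
  v=001: Γ:[] Δ:[((p2 ∨ p2) → p0)=F, p0=F] refutes=True  ← countermodel

Result: [0, 0, 1]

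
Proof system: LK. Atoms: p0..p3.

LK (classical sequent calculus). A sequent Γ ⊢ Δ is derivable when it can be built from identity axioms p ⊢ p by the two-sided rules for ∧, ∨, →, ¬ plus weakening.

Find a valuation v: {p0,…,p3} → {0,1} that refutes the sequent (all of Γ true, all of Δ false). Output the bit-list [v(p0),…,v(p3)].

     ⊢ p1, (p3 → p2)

Truth-table refutation:
  v=0000: Γ:[] Δ:[p1=F, (p3 → p2)=T] refutes=False
  v=0001: Γ:[] Δ:[p1=F, (p3 → p2)=F] refutes=True  ← countermodel

Result: [0, 0, 0, 1]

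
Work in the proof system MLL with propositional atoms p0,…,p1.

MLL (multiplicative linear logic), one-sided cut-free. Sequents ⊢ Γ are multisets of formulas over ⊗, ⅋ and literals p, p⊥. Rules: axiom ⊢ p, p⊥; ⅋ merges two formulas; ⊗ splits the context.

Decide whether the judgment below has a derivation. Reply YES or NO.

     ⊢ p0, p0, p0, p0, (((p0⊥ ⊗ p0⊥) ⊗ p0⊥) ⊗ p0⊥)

Proof tree:
[⊗]  ⊢ p0, p0, p0, p0, (((p0⊥ ⊗ p0⊥) ⊗ p0⊥) ⊗ p0⊥)
  [⊗]  ⊢ p0, p0, p0, ((p0⊥ ⊗ p0⊥) ⊗ p0⊥)
    [⊗]  ⊢ p0, p0, (p0⊥ ⊗ p0⊥)
      [Ax]  ⊢ p0, p0⊥
      [Ax]  ⊢ p0, p0⊥
    [Ax]  ⊢ p0, p0⊥
  [Ax]  ⊢ p0, p0⊥

Result: YES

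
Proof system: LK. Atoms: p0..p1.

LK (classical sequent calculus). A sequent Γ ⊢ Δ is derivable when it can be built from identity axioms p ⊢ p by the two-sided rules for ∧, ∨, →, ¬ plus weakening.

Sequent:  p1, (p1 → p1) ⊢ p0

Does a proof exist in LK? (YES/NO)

Enumerate valuations to refute Γ ⊢ Δ:
  v=00: Γ:[p1=F, (p1 → p1)=T] Δ:[p0=F] refutes=False
  v=01: Γ:[p1=T, (p1 → p1)=T] Δ:[p0=F] refutes=True  ← countermodel

Result: NO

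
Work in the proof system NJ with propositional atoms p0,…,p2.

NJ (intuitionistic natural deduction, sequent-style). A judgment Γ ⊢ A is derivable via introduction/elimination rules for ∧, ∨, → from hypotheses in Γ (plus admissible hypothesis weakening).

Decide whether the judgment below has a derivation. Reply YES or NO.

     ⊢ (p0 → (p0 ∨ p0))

Derivation (root first):
[→I]  ⊢ (p0 → (p0 ∨ p0))
  [∨I₂] p0 ⊢ (p0 ∨ p0)
    [Ax] p0 ⊢ p0

Result: YES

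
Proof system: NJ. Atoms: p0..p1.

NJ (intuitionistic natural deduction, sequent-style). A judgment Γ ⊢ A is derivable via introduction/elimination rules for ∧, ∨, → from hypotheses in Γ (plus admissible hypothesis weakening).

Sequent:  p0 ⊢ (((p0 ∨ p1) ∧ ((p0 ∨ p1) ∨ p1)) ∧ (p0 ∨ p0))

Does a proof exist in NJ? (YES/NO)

Derivation (root first):
[∧I] p0 ⊢ (((p0 ∨ p1) ∧ ((p0 ∨ p1) ∨ p1)) ∧ (p0 ∨ p0))
  [∧I] p0 ⊢ ((p0 ∨ p1) ∧ ((p0 ∨ p1) ∨ p1))
    [∨I₁] p0 ⊢ (p0 ∨ p1)
      [Ax] p0 ⊢ p0
    [∨I₁] p0 ⊢ ((p0 ∨ p1) ∨ p1)
      [∨I₁] p0 ⊢ (p0 ∨ p1)
        [Ax] p0 ⊢ p0
  [∨I₁] p0 ⊢ (p0 ∨ p0)
    [Ax] p0 ⊢ p0

Result: YES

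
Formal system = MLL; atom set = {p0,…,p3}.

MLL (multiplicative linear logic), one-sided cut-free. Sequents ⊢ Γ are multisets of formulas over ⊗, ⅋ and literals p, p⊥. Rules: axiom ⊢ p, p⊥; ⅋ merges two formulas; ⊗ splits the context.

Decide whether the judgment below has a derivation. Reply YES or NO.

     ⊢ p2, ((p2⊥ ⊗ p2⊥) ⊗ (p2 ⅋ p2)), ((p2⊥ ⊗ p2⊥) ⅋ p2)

Proof tree:
[⅋]  ⊢ p2, ((p2⊥ ⊗ p2⊥) ⊗ (p2 ⅋ p2)), ((p2⊥ ⊗ p2⊥) ⅋ p2)
  [⊗]  ⊢ p2, p2, (p2⊥ ⊗ p2⊥), ((p2⊥ ⊗ p2⊥) ⊗ (p2 ⅋ p2))
    [⊗]  ⊢ p2, p2, (p2⊥ ⊗ p2⊥)
      [Ax]  ⊢ p2, p2⊥
      [Ax]  ⊢ p2, p2⊥
    [⅋]  ⊢ (p2⊥ ⊗ p2⊥), (p2 ⅋ p2)
      [⊗]  ⊢ p2, p2, (p2⊥ ⊗ p2⊥)
        [Ax]  ⊢ p2, p2⊥
        [Ax]  ⊢ p2, p2⊥

Result: YES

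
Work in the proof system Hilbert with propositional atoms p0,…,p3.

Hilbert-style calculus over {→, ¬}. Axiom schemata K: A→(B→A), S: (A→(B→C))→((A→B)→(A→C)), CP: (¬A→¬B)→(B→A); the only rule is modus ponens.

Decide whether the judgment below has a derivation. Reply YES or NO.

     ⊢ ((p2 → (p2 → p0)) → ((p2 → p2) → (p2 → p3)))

Truth-table refutation:
  v=0000: Γ:[] Δ:[((p2 → (p2 → p0)) → ((p2 → p2) → (p2 → p3)))=T] refutes=False
  v=0001: Γ:[] Δ:[((p2 → (p2 → p0)) → ((p2 → p2) → (p2 → p3)))=T] refutes=False
  v=0010: Γ:[] Δ:[((p2 → (p2 → p0)) → ((p2 → p2) → (p2 → p3)))=T] refutes=False
  v=0011: Γ:[] Δ:[((p2 → (p2 → p0)) → ((p2 → p2) → (p2 → p3)))=T] refutes=False
  v=0100: Γ:[] Δ:[((p2 → (p2 → p0)) → ((p2 → p2) → (p2 → p3)))=T] refutes=False
  v=0101: Γ:[] Δ:[((p2 → (p2 → p0)) → ((p2 → p2) → (p2 → p3)))=T] refutes=False
  v=0110: Γ:[] Δ:[((p2 → (p2 → p0)) → ((p2 → p2) → (p2 → p3)))=T] refutes=False
  v=0111: Γ:[] Δ:[((p2 → (p2 → p0)) → ((p2 → p2) → (p2 → p3)))=T] refutes=False
  v=1000: Γ:[] Δ:[((p2 → (p2 → p0)) → ((p2 → p2) → (p2 → p3)))=T] refutes=False
  v=1001: Γ:[] Δ:[((p2 → (p2 → p0)) → ((p2 → p2) → (p2 → p3)))=T] refutes=False
  v=1010: Γ:[] Δ:[((p2 → (p2 → p0)) → ((p2 → p2) → (p2 → p3)))=F] refutes=True  ← countermodel

Result: NO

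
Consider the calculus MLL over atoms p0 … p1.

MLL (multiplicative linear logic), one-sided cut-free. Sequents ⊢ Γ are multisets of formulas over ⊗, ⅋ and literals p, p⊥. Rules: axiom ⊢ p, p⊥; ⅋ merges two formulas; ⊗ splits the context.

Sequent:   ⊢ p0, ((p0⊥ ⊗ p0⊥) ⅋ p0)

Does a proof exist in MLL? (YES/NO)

Derivation (root first):
[⅋]  ⊢ p0, ((p0⊥ ⊗ p0⊥) ⅋ p0)
  [⊗]  ⊢ p0, p0, (p0⊥ ⊗ p0⊥)
    [Ax]  ⊢ p0, p0⊥
    [Ax]  ⊢ p0, p0⊥

Result: YES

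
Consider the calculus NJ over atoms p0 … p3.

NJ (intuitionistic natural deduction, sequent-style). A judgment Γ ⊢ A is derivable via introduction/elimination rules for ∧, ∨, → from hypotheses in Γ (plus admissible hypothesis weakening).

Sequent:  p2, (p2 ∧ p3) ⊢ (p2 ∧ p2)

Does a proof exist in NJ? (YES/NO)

Derivation (root first):
[Wk] p2, (p2 ∧ p3) ⊢ (p2 ∧ p2)
  [∧I] p2 ⊢ (p2 ∧ p2)
    [Ax] p2 ⊢ p2
    [Ax] p2 ⊢ p2

Result: YES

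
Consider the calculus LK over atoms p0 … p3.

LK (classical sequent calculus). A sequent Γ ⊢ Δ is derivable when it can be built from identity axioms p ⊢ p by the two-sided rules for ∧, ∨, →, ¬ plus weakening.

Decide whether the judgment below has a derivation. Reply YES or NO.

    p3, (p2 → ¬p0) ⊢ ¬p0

Truth-table refutation:
  v=0000: Γ:[p3=F, (p2 → ¬p0)=T] Δ:[¬p0=T] refutes=False
  v=0001: Γ:[p3=T, (p2 → ¬p0)=T] Δ:[¬p0=T] refutes=False
  v=0010: Γ:[p3=F, (p2 → ¬p0)=T] Δ:[¬p0=T] refutes=False
  v=0011: Γ:[p3=T, (p2 → ¬p0)=T] Δ:[¬p0=T] refutes=False
  v=0100: Γ:[p3=F, (p2 → ¬p0)=T] Δ:[¬p0=T] refutes=False
  v=0101: Γ:[p3=T, (p2 → ¬p0)=T] Δ:[¬p0=T] refutes=False
  v=0110: Γ:[p3=F, (p2 → ¬p0)=T] Δ:[¬p0=T] refutes=False
  v=0111: Γ:[p3=T, (p2 → ¬p0)=T] Δ:[¬p0=T] refutes=False
  v=1000: Γ:[p3=F, (p2 → ¬p0)=T] Δ:[¬p0=F] refutes=False
  v=1001: Γ:[p3=T, (p2 → ¬p0)=T] Δ:[¬p0=F] refutes=True  ← countermodel

Result: NO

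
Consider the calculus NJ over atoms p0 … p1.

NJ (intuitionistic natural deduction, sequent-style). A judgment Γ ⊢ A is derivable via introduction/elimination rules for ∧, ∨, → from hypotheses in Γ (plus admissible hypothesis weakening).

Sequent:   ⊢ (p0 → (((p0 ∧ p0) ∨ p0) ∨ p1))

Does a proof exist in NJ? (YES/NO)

Derivation trace:
[→I]  ⊢ (p0 → (((p0 ∧ p0) ∨ p0) ∨ p1))
  [∨I₁] p0 ⊢ (((p0 ∧ p0) ∨ p0) ∨ p1)
    [∨I₁] p0 ⊢ ((p0 ∧ p0) ∨ p0)
      [∧I] p0 ⊢ (p0 ∧ p0)
        [Ax] p0 ⊢ p0
        [Ax] p0 ⊢ p0

Result: YES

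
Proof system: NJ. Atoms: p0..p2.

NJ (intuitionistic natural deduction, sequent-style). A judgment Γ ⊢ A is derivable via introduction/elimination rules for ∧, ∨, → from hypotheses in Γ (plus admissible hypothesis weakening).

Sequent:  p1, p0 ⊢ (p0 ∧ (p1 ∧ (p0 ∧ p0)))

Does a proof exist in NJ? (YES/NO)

Derivation (root first):
[∧I] p1, p0 ⊢ (p0 ∧ (p1 ∧ (p0 ∧ p0)))
  [Ax] p0 ⊢ p0
  [∧I] p1, p0 ⊢ (p1 ∧ (p0 ∧ p0))
    [Ax] p1 ⊢ p1
    [∧I] p0 ⊢ (p0 ∧ p0)
      [Ax] p0 ⊢ p0
      [Ax] p0 ⊢ p0

Result: YES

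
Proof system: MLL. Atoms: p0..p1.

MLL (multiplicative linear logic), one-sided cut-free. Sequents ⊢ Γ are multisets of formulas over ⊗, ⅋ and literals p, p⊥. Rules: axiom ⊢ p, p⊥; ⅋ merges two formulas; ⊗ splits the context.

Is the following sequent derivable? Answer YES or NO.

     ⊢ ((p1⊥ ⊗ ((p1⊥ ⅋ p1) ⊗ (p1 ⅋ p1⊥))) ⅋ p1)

Derivation (root first):
[⅋]  ⊢ ((p1⊥ ⊗ ((p1⊥ ⅋ p1) ⊗ (p1 ⅋ p1⊥))) ⅋ p1)
  [⊗]  ⊢ p1, (p1⊥ ⊗ ((p1⊥ ⅋ p1) ⊗ (p1 ⅋ p1⊥)))
    [Ax]  ⊢ p1, p1⊥
    [⊗]  ⊢ ((p1⊥ ⅋ p1) ⊗ (p1 ⅋ p1⊥))
      [⅋]  ⊢ (p1⊥ ⅋ p1)
        [Ax]  ⊢ p1, p1⊥
      [⅋]  ⊢ (p1 ⅋ p1⊥)
        [Ax]  ⊢ p1, p1⊥

Result: YES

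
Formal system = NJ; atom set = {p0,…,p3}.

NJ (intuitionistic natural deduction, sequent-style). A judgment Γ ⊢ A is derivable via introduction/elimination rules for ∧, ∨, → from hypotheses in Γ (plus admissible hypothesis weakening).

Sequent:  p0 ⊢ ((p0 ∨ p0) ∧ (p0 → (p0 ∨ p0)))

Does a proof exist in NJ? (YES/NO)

Derivation trace:
[∧I] p0 ⊢ ((p0 ∨ p0) ∧ (p0 → (p0 ∨ p0)))
  [∨I₂] p0 ⊢ (p0 ∨ p0)
    [Ax] p0 ⊢ p0
  [→I]  ⊢ (p0 → (p0 ∨ p0))
    [∨I₂] p0 ⊢ (p0 ∨ p0)
      [Ax] p0 ⊢ p0

Result: YES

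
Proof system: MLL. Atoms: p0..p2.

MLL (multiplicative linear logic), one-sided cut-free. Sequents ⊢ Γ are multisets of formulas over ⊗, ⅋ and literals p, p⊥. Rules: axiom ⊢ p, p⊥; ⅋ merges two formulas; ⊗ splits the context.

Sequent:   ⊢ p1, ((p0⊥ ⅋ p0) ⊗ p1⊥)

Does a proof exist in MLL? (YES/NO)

Proof tree:
[⊗]  ⊢ p1, ((p0⊥ ⅋ p0) ⊗ p1⊥)
  [⅋]  ⊢ (p0⊥ ⅋ p0)
    [Ax]  ⊢ p0, p0⊥
  [Ax]  ⊢ p1, p1⊥

Result: YES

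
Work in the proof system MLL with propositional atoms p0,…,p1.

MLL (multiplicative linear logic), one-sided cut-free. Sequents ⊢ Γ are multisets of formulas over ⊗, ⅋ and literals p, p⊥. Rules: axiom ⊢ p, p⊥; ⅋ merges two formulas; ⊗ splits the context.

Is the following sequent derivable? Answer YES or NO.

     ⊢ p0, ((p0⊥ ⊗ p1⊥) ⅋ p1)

Derivation trace:
[⅋]  ⊢ p0, ((p0⊥ ⊗ p1⊥) ⅋ p1)
  [⊗]  ⊢ p0, p1, (p0⊥ ⊗ p1⊥)
    [Ax]  ⊢ p0, p0⊥
    [Ax]  ⊢ p1, p1⊥

Result: YES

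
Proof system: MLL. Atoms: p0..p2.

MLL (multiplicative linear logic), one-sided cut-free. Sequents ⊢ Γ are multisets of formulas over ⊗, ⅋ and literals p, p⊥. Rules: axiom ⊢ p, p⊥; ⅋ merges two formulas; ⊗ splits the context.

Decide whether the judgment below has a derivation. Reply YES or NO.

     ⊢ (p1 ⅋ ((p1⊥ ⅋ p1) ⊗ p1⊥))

Derivation (root first):
[⅋]  ⊢ (p1 ⅋ ((p1⊥ ⅋ p1) ⊗ p1⊥))
  [⊗]  ⊢ p1, ((p1⊥ ⅋ p1) ⊗ p1⊥)
    [⅋]  ⊢ (p1⊥ ⅋ p1)
      [Ax]  ⊢ p1, p1⊥
    [Ax]  ⊢ p1, p1⊥

Result: YES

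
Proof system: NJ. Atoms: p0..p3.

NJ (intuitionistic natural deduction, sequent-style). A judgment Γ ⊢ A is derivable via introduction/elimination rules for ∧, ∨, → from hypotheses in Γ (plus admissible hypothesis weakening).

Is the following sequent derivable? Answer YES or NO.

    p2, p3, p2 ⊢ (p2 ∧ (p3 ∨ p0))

Derivation (root first):
[Wk] p2, p3, p2 ⊢ (p2 ∧ (p3 ∨ p0))
  [∧I] p2, p3 ⊢ (p2 ∧ (p3 ∨ p0))
    [Wk] p2, p3 ⊢ p2
      [Ax] p2 ⊢ p2
    [∨I₁] p3 ⊢ (p3 ∨ p0)
      [Ax] p3 ⊢ p3

Result: YES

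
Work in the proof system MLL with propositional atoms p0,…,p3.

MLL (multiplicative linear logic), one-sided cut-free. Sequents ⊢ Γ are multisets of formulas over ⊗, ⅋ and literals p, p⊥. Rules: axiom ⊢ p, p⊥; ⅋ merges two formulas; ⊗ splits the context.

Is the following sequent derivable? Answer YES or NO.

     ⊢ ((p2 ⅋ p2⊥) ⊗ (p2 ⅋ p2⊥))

Derivation (root first):
[⊗]  ⊢ ((p2 ⅋ p2⊥) ⊗ (p2 ⅋ p2⊥))
  [⅋]  ⊢ (p2 ⅋ p2⊥)
    [Ax]  ⊢ p2, p2⊥
  [⅋]  ⊢ (p2 ⅋ p2⊥)
    [Ax]  ⊢ p2, p2⊥

Result: YES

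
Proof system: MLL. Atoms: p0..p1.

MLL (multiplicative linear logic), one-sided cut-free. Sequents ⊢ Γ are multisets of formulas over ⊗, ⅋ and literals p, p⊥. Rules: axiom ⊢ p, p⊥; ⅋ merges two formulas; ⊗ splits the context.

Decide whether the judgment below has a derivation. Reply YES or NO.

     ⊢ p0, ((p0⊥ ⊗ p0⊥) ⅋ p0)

Derivation trace:
[⅋]  ⊢ p0, ((p0⊥ ⊗ p0⊥) ⅋ p0)
  [⊗]  ⊢ p0, p0, (p0⊥ ⊗ p0⊥)
    [Ax]  ⊢ p0, p0⊥
    [Ax]  ⊢ p0, p0⊥

Result: YES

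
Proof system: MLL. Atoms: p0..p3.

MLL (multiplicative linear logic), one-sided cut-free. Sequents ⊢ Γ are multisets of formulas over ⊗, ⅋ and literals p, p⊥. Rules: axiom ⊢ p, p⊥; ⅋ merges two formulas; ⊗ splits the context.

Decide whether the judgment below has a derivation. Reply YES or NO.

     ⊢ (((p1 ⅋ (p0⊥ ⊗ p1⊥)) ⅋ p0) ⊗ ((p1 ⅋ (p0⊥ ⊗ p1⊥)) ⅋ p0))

Derivation (root first):
[⊗]  ⊢ (((p1 ⅋ (p0⊥ ⊗ p1⊥)) ⅋ p0) ⊗ ((p1 ⅋ (p0⊥ ⊗ p1⊥)) ⅋ p0))
  [⅋]  ⊢ ((p1 ⅋ (p0⊥ ⊗ p1⊥)) ⅋ p0)
    [⅋]  ⊢ p0, (p1 ⅋ (p0⊥ ⊗ p1⊥))
      [⊗]  ⊢ p0, p1, (p0⊥ ⊗ p1⊥)
        [Ax]  ⊢ p0, p0⊥
        [Ax]  ⊢ p1, p1⊥
  [⅋]  ⊢ ((p1 ⅋ (p0⊥ ⊗ p1⊥)) ⅋ p0)
    [⅋]  ⊢ p0, (p1 ⅋ (p0⊥ ⊗ p1⊥))
      [⊗]  ⊢ p0, p1, (p0⊥ ⊗ p1⊥)
        [Ax]  ⊢ p0, p0⊥
        [Ax]  ⊢ p1, p1⊥

Result: YES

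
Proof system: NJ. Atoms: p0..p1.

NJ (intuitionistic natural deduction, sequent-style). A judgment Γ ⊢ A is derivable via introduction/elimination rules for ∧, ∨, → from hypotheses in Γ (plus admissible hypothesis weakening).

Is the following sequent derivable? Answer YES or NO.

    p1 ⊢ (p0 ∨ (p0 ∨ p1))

Derivation trace:
[∨I₂] p1 ⊢ (p0 ∨ (p0 ∨ p1))
  [∨I₂] p1 ⊢ (p0 ∨ p1)
    [Ax] p1 ⊢ p1

Result: YES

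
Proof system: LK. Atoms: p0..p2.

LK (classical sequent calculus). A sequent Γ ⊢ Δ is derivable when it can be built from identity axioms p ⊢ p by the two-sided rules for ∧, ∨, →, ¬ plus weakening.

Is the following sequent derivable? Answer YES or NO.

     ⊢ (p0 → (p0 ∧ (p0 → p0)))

Proof tree:
[→R]  ⊢ (p0 → (p0 ∧ (p0 → p0)))
  [∧R] p0 ⊢ (p0 ∧ (p0 → p0))
    [Ax] p0 ⊢ p0
    [→R]  ⊢ (p0 → p0)
      [Ax] p0 ⊢ p0

Result: YES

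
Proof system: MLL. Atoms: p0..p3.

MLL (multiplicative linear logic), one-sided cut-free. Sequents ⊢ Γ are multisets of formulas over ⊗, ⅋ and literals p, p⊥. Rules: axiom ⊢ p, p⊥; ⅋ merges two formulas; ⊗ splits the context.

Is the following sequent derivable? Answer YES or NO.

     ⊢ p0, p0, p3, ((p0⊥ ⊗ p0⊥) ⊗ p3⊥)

Derivation trace:
[⊗]  ⊢ p0, p0, p3, ((p0⊥ ⊗ p0⊥) ⊗ p3⊥)
  [⊗]  ⊢ p0, p0, (p0⊥ ⊗ p0⊥)
    [Ax]  ⊢ p0, p0⊥
    [Ax]  ⊢ p0, p0⊥
  [Ax]  ⊢ p3, p3⊥

Result: YES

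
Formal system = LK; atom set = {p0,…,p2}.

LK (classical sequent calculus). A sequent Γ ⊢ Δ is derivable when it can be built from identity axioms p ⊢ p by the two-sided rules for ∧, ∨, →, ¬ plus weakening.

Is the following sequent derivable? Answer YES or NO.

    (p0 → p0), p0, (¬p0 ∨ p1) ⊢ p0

Derivation trace:
[∨L] (p0 → p0), p0, (¬p0 ∨ p1) ⊢ p0
  [¬L] p0, (p0 → p0), ¬p0 ⊢ 
    [→L] p0, (p0 → p0) ⊢ p0
      [Ax] p0 ⊢ p0
      [Ax] p0 ⊢ p0
  [WL] p0, (p0 → p0), p1 ⊢ p0
    [→L] p0, (p0 → p0) ⊢ p0
      [Ax] p0 ⊢ p0
      [Ax] p0 ⊢ p0

Result: YES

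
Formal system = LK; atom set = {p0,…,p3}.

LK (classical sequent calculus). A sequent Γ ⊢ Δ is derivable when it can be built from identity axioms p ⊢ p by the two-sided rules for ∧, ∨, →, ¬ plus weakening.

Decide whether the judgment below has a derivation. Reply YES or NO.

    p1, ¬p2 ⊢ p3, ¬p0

Search for a countermodel by truth-table:
  v=0000: Γ:[p1=F, ¬p2=T] Δ:[p3=F, ¬p0=T] refutes=False
  v=0001: Γ:[p1=F, ¬p2=T] Δ:[p3=T, ¬p0=T] refutes=False
  v=0010: Γ:[p1=F, ¬p2=F] Δ:[p3=F, ¬p0=T] refutes=False
  v=0011: Γ:[p1=F, ¬p2=F] Δ:[p3=T, ¬p0=T] refutes=False
  v=0100: Γ:[p1=T, ¬p2=T] Δ:[p3=F, ¬p0=T] refutes=False
  v=0101: Γ:[p1=T, ¬p2=T] Δ:[p3=T, ¬p0=T] refutes=False
  v=0110: Γ:[p1=T, ¬p2=F] Δ:[p3=F, ¬p0=T] refutes=False
  v=0111: Γ:[p1=T, ¬p2=F] Δ:[p3=T, ¬p0=T] refutes=False
  v=1000: Γ:[p1=F, ¬p2=T] Δ:[p3=F, ¬p0=F] refutes=False
  v=1001: Γ:[p1=F, ¬p2=T] Δ:[p3=T, ¬p0=F] refutes=False
  v=1010: Γ:[p1=F, ¬p2=F] Δ:[p3=F, ¬p0=F] refutes=False
  v=1011: Γ:[p1=F, ¬p2=F] Δ:[p3=T, ¬p0=F] refutes=False
  v=1100: Γ:[p1=T, ¬p2=T] Δ:[p3=F, ¬p0=F] refutes=True  ← countermodel

Result: NO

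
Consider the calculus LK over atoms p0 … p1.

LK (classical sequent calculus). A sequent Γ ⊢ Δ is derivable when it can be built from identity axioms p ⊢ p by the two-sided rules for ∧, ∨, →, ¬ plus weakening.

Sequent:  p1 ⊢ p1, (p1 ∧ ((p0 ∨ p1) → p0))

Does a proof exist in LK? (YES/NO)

Proof tree:
[∧R] p1 ⊢ p1, (p1 ∧ ((p0 ∨ p1) → p0))
  [Ax] p1 ⊢ p1
  [→R]  ⊢ p1, ((p0 ∨ p1) → p0)
    [∨L] (p0 ∨ p1) ⊢ p1, p0
      [Ax] p0 ⊢ p0
      [Ax] p1 ⊢ p1

Result: YES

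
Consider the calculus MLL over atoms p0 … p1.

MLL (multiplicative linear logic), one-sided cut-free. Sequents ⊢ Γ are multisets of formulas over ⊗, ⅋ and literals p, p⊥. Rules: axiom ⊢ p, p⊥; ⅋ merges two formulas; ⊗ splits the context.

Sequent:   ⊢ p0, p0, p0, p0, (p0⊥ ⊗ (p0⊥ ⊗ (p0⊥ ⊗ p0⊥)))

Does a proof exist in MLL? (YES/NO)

Proof tree:
[⊗]  ⊢ p0, p0, p0, p0, (p0⊥ ⊗ (p0⊥ ⊗ (p0⊥ ⊗ p0⊥)))
  [Ax]  ⊢ p0, p0⊥
  [⊗]  ⊢ p0, p0, p0, (p0⊥ ⊗ (p0⊥ ⊗ p0⊥))
    [Ax]  ⊢ p0, p0⊥
    [⊗]  ⊢ p0, p0, (p0⊥ ⊗ p0⊥)
      [Ax]  ⊢ p0, p0⊥
      [Ax]  ⊢ p0, p0⊥

Result: YES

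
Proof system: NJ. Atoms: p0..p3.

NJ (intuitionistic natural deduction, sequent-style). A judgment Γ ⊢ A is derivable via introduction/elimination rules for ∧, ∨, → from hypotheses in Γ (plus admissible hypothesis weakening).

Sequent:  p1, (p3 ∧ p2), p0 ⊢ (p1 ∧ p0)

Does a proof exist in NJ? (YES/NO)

Derivation (root first):
[∧I] p1, (p3 ∧ p2), p0 ⊢ (p1 ∧ p0)
  [Wk] p1, (p3 ∧ p2) ⊢ p1
    [Ax] p1 ⊢ p1
  [Ax] p0 ⊢ p0

Result: YES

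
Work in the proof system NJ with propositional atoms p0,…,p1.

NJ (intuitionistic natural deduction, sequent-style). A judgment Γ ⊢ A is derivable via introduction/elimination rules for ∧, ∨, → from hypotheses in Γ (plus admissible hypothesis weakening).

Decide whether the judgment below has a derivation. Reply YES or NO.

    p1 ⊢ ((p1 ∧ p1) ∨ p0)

Derivation trace:
[∨I₁] p1 ⊢ ((p1 ∧ p1) ∨ p0)
  [∧I] p1 ⊢ (p1 ∧ p1)
    [Ax] p1 ⊢ p1
    [Ax] p1 ⊢ p1

Result: YES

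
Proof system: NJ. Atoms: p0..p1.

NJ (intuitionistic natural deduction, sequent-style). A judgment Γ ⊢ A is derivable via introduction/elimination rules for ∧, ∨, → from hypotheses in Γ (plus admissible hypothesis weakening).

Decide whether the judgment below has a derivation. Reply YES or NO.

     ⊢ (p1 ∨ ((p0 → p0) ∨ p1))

Derivation trace:
[∨I₂]  ⊢ (p1 ∨ ((p0 → p0) ∨ p1))
  [∨I₁]  ⊢ ((p0 → p0) ∨ p1)
    [→I]  ⊢ (p0 → p0)
      [Ax] p0 ⊢ p0

Result: YES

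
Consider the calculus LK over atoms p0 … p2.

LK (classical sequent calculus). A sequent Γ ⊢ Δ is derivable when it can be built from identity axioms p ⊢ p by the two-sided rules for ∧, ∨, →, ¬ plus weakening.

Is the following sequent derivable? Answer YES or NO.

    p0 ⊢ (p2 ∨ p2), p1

Search for a countermodel by truth-table:
  v=000: Γ:[p0=F] Δ:[(p2 ∨ p2)=F, p1=F] refutes=False
  v=001: Γ:[p0=F] Δ:[(p2 ∨ p2)=T, p1=F] refutes=False
  v=010: Γ:[p0=F] Δ:[(p2 ∨ p2)=F, p1=T] refutes=False
  v=011: Γ:[p0=F] Δ:[(p2 ∨ p2)=T, p1=T] refutes=False
  v=100: Γ:[p0=T] Δ:[(p2 ∨ p2)=F, p1=F] refutes=True  ← countermodel

Result: NO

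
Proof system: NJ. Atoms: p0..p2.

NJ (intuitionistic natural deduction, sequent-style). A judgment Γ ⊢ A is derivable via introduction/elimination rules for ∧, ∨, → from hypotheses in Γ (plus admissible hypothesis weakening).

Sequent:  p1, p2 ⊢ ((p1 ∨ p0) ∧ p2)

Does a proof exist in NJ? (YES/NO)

Derivation trace:
[∧I] p1, p2 ⊢ ((p1 ∨ p0) ∧ p2)
  [∨I₁] p1 ⊢ (p1 ∨ p0)
    [Ax] p1 ⊢ p1
  [Wk] p2, p2, p1 ⊢ p2
    [Wk] p2, p2 ⊢ p2
      [Ax] p2 ⊢ p2

Result: YES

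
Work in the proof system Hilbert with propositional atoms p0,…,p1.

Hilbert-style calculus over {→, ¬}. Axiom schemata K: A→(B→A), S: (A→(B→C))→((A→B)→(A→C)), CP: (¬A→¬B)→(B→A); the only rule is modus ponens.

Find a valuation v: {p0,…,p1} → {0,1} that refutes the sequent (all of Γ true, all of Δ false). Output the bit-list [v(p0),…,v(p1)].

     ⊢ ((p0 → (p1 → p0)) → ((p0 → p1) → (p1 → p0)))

Search for a countermodel by truth-table:
  v=00: Γ:[] Δ:[((p0 → (p1 → p0)) → ((p0 → p1) → (p1 → p0)))=T] refutes=False
  v=01: Γ:[] Δ:[((p0 → (p1 → p0)) → ((p0 → p1) → (p1 → p0)))=F] refutes=True  ← countermodel

Result: [0, 1]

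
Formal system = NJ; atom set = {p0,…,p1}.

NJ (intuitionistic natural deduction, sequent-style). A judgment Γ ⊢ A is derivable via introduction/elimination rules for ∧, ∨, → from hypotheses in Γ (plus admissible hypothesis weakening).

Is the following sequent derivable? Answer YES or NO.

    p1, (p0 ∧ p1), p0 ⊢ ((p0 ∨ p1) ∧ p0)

Derivation trace:
[∧I] p1, (p0 ∧ p1), p0 ⊢ ((p0 ∨ p1) ∧ p0)
  [Wk] p0, (p0 ∧ p1), p1 ⊢ (p0 ∨ p1)
    [∨I₁] p0, (p0 ∧ p1) ⊢ (p0 ∨ p1)
      [Wk] p0, (p0 ∧ p1) ⊢ p0
        [Ax] p0 ⊢ p0
  [Ax] p0 ⊢ p0

Result: YES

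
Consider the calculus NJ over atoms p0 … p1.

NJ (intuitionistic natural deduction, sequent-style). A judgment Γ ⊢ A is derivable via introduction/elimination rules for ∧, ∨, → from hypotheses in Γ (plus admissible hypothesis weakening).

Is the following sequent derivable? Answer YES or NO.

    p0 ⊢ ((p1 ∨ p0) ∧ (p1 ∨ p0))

Derivation trace:
[∧I] p0 ⊢ ((p1 ∨ p0) ∧ (p1 ∨ p0))
  [∨I₂] p0 ⊢ (p1 ∨ p0)
    [Ax] p0 ⊢ p0
  [∨I₂] p0 ⊢ (p1 ∨ p0)
    [Ax] p0 ⊢ p0

Result: YES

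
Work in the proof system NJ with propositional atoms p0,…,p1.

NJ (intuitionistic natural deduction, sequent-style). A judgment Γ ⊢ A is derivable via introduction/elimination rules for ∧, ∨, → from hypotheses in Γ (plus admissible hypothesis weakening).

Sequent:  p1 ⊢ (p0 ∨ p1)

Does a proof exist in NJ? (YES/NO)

Derivation (root first):
[∨I₂] p1 ⊢ (p0 ∨ p1)
  [→E] p1 ⊢ p1
    [→I]  ⊢ (p1 → p1)
      [Ax] p1 ⊢ p1
    [Ax] p1 ⊢ p1

Result: YES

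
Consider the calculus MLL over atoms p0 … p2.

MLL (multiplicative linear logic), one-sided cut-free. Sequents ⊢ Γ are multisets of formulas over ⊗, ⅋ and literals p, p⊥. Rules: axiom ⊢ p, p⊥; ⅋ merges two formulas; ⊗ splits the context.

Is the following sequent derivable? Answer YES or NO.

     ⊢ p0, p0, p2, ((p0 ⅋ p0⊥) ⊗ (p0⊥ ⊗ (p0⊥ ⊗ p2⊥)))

Proof tree:
[⊗]  ⊢ p0, p0, p2, ((p0 ⅋ p0⊥) ⊗ (p0⊥ ⊗ (p0⊥ ⊗ p2⊥)))
  [⅋]  ⊢ (p0 ⅋ p0⊥)
    [Ax]  ⊢ p0, p0⊥
  [⊗]  ⊢ p0, p0, p2, (p0⊥ ⊗ (p0⊥ ⊗ p2⊥))
    [Ax]  ⊢ p0, p0⊥
    [⊗]  ⊢ p0, p2, (p0⊥ ⊗ p2⊥)
      [Ax]  ⊢ p0, p0⊥
      [Ax]  ⊢ p2, p2⊥

Result: YES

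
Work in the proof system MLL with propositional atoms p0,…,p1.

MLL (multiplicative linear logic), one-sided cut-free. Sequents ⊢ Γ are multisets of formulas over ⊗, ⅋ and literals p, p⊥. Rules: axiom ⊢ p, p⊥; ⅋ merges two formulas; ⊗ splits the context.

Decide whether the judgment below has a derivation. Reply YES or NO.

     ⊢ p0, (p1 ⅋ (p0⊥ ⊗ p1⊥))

Derivation (root first):
[⅋]  ⊢ p0, (p1 ⅋ (p0⊥ ⊗ p1⊥))
  [⊗]  ⊢ p0, p1, (p0⊥ ⊗ p1⊥)
    [Ax]  ⊢ p0, p0⊥
    [Ax]  ⊢ p1, p1⊥

Result: YES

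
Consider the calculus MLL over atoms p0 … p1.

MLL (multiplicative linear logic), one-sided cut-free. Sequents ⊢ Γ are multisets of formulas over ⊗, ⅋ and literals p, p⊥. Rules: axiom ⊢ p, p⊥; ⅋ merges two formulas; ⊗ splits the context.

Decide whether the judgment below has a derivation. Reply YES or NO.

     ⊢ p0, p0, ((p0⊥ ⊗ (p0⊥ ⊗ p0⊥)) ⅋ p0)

Derivation (root first):
[⅋]  ⊢ p0, p0, ((p0⊥ ⊗ (p0⊥ ⊗ p0⊥)) ⅋ p0)
  [⊗]  ⊢ p0, p0, p0, (p0⊥ ⊗ (p0⊥ ⊗ p0⊥))
    [Ax]  ⊢ p0, p0⊥
    [⊗]  ⊢ p0, p0, (p0⊥ ⊗ p0⊥)
      [Ax]  ⊢ p0, p0⊥
      [Ax]  ⊢ p0, p0⊥

Result: YES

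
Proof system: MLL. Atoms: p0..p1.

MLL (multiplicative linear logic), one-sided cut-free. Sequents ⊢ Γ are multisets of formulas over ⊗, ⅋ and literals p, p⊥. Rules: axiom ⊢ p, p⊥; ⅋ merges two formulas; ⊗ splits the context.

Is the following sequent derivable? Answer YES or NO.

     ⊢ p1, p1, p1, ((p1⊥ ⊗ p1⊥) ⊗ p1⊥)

Proof tree:
[⊗]  ⊢ p1, p1, p1, ((p1⊥ ⊗ p1⊥) ⊗ p1⊥)
  [⊗]  ⊢ p1, p1, (p1⊥ ⊗ p1⊥)
    [Ax]  ⊢ p1, p1⊥
    [Ax]  ⊢ p1, p1⊥
  [Ax]  ⊢ p1, p1⊥

Result: YES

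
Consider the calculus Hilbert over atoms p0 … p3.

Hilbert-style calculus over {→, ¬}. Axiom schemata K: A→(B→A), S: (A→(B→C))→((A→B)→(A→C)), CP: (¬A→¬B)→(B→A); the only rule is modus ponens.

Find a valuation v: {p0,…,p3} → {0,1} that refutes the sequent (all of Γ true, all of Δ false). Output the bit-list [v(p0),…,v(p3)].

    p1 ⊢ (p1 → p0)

Truth-table refutation:
  v=0000: Γ:[p1=F] Δ:[(p1 → p0)=T] refutes=False
  v=0001: Γ:[p1=F] Δ:[(p1 → p0)=T] refutes=False
  v=0010: Γ:[p1=F] Δ:[(p1 → p0)=T] refutes=False
  v=0011: Γ:[p1=F] Δ:[(p1 → p0)=T] refutes=False
  v=0100: Γ:[p1=T] Δ:[(p1 → p0)=F] refutes=True  ← countermodel

Result: [0, 1, 0, 0]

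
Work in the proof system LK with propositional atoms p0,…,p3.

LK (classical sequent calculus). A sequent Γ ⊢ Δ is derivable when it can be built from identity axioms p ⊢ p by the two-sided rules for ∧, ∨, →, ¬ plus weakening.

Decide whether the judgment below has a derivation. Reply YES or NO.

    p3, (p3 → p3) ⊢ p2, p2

Search for a countermodel by truth-table:
  v=0000: Γ:[p3=F, (p3 → p3)=T] Δ:[p2=F, p2=F] refutes=False
  v=0001: Γ:[p3=T, (p3 → p3)=T] Δ:[p2=F, p2=F] refutes=True  ← countermodel

Result: NO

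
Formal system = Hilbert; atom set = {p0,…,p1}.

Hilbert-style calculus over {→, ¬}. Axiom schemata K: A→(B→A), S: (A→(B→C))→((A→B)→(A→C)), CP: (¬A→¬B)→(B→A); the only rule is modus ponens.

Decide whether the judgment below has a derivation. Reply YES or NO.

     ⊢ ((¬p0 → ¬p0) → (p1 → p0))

Truth-table refutation:
  v=00: Γ:[] Δ:[((¬p0 → ¬p0) → (p1 → p0))=T] refutes=False
  v=01: Γ:[] Δ:[((¬p0 → ¬p0) → (p1 → p0))=F] refutes=True  ← countermodel

Result: NO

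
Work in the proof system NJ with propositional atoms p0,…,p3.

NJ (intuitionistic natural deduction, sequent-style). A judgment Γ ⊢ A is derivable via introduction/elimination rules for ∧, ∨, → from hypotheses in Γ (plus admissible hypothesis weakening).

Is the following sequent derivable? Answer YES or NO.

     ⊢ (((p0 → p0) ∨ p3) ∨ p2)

Proof tree:
[∨I₁]  ⊢ (((p0 → p0) ∨ p3) ∨ p2)
  [∨I₁]  ⊢ ((p0 → p0) ∨ p3)
    [→I]  ⊢ (p0 → p0)
      [Ax] p0 ⊢ p0

Result: YES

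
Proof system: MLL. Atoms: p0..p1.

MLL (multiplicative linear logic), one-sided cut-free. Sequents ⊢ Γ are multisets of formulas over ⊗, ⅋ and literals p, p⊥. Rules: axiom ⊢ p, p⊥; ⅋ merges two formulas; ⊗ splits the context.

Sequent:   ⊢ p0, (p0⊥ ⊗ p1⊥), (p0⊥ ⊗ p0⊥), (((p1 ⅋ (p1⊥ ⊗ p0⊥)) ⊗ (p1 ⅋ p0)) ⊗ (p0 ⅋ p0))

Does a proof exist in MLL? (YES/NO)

Proof tree:
[⊗]  ⊢ p0, (p0⊥ ⊗ p1⊥), (p0⊥ ⊗ p0⊥), (((p1 ⅋ (p1⊥ ⊗ p0⊥)) ⊗ (p1 ⅋ p0)) ⊗ (p0 ⅋ p0))
  [⊗]  ⊢ p0, (p0⊥ ⊗ p1⊥), ((p1 ⅋ (p1⊥ ⊗ p0⊥)) ⊗ (p1 ⅋ p0))
    [⅋]  ⊢ p0, (p1 ⅋ (p1⊥ ⊗ p0⊥))
      [⊗]  ⊢ p1, p0, (p1⊥ ⊗ p0⊥)
        [Ax]  ⊢ p1, p1⊥
        [Ax]  ⊢ p0, p0⊥
    [⅋]  ⊢ (p0⊥ ⊗ p1⊥), (p1 ⅋ p0)
      [⊗]  ⊢ p0, p1, (p0⊥ ⊗ p1⊥)
        [Ax]  ⊢ p0, p0⊥
        [Ax]  ⊢ p1, p1⊥
  [⅋]  ⊢ (p0⊥ ⊗ p0⊥), (p0 ⅋ p0)
    [⊗]  ⊢ p0, p0, (p0⊥ ⊗ p0⊥)
      [Ax]  ⊢ p0, p0⊥
      [Ax]  ⊢ p0, p0⊥

Result: YES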